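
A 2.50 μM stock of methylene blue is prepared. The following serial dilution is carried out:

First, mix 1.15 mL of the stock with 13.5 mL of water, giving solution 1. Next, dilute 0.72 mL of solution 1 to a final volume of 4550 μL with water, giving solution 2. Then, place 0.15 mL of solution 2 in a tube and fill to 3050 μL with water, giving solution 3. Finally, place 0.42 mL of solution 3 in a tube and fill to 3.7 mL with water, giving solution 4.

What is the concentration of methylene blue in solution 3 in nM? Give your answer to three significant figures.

Step 1: 1.15 mL + 13.5 mL = 14.65 mL total → factor 14.65/1.15 = 12.739
Step 2: 0.72 mL brought to 4550 μL → factor 4.55/0.72 = 6.3194
Step 3: 0.15 mL brought to 3050 μL → factor 3.05/0.15 = 20.333
Dilution factor through solution 3 = 12.739 × 6.3194 × 20.333 = 1636.9
[solution 3] = 2.50 μM / 1636.9 = 0.001527 μM = 1.53 nM

1.53 nM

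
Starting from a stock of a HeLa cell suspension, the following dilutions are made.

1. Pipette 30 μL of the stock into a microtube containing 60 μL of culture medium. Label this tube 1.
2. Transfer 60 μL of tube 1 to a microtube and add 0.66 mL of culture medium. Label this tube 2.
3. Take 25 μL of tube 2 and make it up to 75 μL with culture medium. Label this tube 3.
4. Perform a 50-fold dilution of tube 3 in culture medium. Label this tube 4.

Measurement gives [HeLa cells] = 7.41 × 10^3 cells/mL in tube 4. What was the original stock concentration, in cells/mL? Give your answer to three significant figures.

Step 1: 30 μL + 60 μL = 90 μL total → factor 90/30 = 3
Step 2: 60 μL + 0.66 mL = 720 μL total → factor 720/60 = 12
Step 3: 25 μL brought to 75 μL → factor 75/25 = 3
Step 4: 50-fold → factor 50
Overall dilution factor = 3 × 12 × 3 × 50 = 5400
Stock = 7.41 × 10^3 cells/mL × 5400 = 4.00 × 10^7 cells/mL

4.00 × 10^7 cells/mL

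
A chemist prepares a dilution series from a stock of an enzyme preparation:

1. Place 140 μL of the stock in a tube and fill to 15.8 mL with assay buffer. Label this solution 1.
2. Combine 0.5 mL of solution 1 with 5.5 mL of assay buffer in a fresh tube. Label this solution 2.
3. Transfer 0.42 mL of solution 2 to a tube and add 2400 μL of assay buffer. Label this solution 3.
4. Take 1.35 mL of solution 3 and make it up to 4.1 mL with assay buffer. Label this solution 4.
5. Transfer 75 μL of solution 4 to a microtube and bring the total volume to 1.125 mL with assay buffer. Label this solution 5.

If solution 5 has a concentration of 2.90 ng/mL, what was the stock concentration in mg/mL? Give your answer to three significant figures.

Step 1: 140 μL brought to 15.8 mL → factor 15800/140 = 112.86
Step 2: 0.5 mL + 5.5 mL = 6 mL total → factor 6/0.5 = 12
Step 3: 0.42 mL + 2400 μL = 2.82 mL total → factor 2.82/0.42 = 6.7143
Step 4: 1.35 mL brought to 4.1 mL → factor 4.1/1.35 = 3.037
Step 5: 75 μL brought to 1.125 mL → factor 1125/75 = 15
Overall dilution factor = 112.86 × 12 × 6.7143 × 3.037 × 15 = 4.1424 × 10^5
Stock = 2.90 ng/mL × 4.1424 × 10^5 = 1.201 × 10^6 ng/mL = 1.20 mg/mL

1.20 mg/mL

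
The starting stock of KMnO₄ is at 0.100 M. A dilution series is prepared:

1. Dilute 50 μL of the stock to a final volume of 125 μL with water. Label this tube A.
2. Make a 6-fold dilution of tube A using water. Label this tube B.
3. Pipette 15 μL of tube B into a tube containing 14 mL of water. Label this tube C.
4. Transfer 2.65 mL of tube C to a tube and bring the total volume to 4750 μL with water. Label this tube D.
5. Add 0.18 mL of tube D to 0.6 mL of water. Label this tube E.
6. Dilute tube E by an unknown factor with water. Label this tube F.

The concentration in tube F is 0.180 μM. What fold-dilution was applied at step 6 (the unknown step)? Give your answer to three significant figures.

5.10-fold

Step 1: 50 μL brought to 125 μL → factor 125/50 = 2.5
Step 2: 6-fold → factor 6
Step 3: 15 μL + 14 mL = 14015 μL total → factor 14015/15 = 934.33
Step 4: 2.65 mL brought to 4750 μL → factor 4.75/2.65 = 1.7925
Step 5: 0.18 mL + 0.6 mL = 0.78 mL total → factor 0.78/0.18 = 4.3333
Step 6: unknown factor x
Product of known-step factors = 1.0886 × 10^5
Overall factor = 0.100 M / (0.180 μM) = 5.5556 × 10^5
x = 5.5556 × 10^5 / 1.0886 × 10^5 = 5.10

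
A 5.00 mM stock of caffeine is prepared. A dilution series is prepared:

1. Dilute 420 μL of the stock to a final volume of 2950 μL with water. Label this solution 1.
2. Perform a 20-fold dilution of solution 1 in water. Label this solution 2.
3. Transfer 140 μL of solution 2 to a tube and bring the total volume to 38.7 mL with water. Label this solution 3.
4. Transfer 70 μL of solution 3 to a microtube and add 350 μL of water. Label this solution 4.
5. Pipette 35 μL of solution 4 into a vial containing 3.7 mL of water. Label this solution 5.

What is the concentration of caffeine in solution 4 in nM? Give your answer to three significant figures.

21.5 nM

Step 1: 420 μL brought to 2950 μL → factor 2950/420 = 7.0238
Step 2: 20-fold → factor 20
Step 3: 140 μL brought to 38.7 mL → factor 38700/140 = 276.43
Step 4: 70 μL + 350 μL = 420 μL total → factor 420/70 = 6
Dilution factor through solution 4 = 7.0238 × 20 × 276.43 × 6 = 2.3299 × 10^5
[solution 4] = 5.00 mM / 2.3299 × 10^5 = 2.146 × 10^-5 mM = 21.5 nM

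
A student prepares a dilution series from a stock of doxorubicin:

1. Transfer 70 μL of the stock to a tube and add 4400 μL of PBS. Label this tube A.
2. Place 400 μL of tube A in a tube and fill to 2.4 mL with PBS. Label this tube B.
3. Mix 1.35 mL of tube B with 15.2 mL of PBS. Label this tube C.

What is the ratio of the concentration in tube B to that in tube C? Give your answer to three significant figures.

12.3

Step 1: 70 μL + 4400 μL = 4470 μL total → factor 4470/70 = 63.857
Step 2: 400 μL brought to 2.4 mL → factor 2400/400 = 6
Step 3: 1.35 mL + 15.2 mL = 16.55 mL total → factor 16.55/1.35 = 12.259
Dilution factor to tube B = 383.14; to tube C = 4697
[tube B]/[tube C] = (factor to tube C)/(factor to tube B) = 4697/383.14 = 12.3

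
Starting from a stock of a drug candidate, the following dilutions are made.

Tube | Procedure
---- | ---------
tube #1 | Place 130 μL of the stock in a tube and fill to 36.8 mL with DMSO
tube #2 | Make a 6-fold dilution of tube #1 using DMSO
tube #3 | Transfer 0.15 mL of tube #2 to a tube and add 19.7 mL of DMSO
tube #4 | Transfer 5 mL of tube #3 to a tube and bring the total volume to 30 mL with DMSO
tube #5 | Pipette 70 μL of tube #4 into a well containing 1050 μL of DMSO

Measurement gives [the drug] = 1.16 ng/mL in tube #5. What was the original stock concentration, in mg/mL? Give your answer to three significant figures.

25.0 mg/mL

Step 1: 130 μL brought to 36.8 mL → factor 36800/130 = 283.08
Step 2: 6-fold → factor 6
Step 3: 0.15 mL + 19.7 mL = 19.85 mL total → factor 19.85/0.15 = 132.33
Step 4: 5 mL brought to 30 mL → factor 30/5 = 6
Step 5: 70 μL + 1050 μL = 1120 μL total → factor 1120/70 = 16
Overall dilution factor = 283.08 × 6 × 132.33 × 6 × 16 = 2.1577 × 10^7
Stock = 1.16 ng/mL × 2.1577 × 10^7 = 2.503 × 10^7 ng/mL = 25.0 mg/mL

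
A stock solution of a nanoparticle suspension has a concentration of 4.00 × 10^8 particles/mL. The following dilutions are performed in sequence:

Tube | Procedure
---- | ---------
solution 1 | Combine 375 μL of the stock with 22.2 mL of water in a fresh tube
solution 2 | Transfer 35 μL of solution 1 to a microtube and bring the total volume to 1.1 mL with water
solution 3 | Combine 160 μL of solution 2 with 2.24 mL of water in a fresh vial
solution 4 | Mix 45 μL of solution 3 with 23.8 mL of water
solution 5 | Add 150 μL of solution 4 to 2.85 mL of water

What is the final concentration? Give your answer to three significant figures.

1.33 particles/mL

Step 1: 375 μL + 22.2 mL = 22575 μL total → factor 22575/375 = 60.2
Step 2: 35 μL brought to 1.1 mL → factor 1100/35 = 31.429
Step 3: 160 μL + 2.24 mL = 2400 μL total → factor 2400/160 = 15
Step 4: 45 μL + 23.8 mL = 23845 μL total → factor 23845/45 = 529.89
Step 5: 150 μL + 2.85 mL = 3000 μL total → factor 3000/150 = 20
Overall dilution factor = 60.2 × 31.429 × 15 × 529.89 × 20 = 3.0076 × 10^8
Final = 4.00 × 10^8 particles/mL / 3.0076 × 10^8 = 1.33 particles/mL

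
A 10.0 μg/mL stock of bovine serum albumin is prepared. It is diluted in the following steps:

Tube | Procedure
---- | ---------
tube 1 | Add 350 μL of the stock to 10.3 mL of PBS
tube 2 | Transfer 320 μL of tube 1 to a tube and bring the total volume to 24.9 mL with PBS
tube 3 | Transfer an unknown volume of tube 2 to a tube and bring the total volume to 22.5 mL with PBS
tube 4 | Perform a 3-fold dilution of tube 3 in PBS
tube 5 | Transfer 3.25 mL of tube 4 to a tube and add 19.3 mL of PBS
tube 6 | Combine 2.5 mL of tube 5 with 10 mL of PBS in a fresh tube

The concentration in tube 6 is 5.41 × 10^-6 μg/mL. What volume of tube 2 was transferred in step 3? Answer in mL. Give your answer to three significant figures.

3.00 mL

Step 1: 350 μL + 10.3 mL = 10650 μL total → factor 10650/350 = 30.429
Step 2: 320 μL brought to 24.9 mL → factor 24900/320 = 77.812
Step 3: v brought to 22.5 mL → factor = 22.5 mL/v
Step 4: 3-fold → factor 3
Step 5: 3.25 mL + 19.3 mL = 22.55 mL total → factor 22.55/3.25 = 6.9385
Step 6: 2.5 mL + 10 mL = 12.5 mL total → factor 12.5/2.5 = 5
Product of known-step factors = 2.4643 × 10^5
Overall factor = 10.0 μg/mL / (5.41 × 10^-6 μg/mL) = 1.8484 × 10^6
Step-3 factor = 1.8484 × 10^6 / 2.4643 × 10^5 = 7.501
v = 22.5 mL / 7.501 = 3.00 mL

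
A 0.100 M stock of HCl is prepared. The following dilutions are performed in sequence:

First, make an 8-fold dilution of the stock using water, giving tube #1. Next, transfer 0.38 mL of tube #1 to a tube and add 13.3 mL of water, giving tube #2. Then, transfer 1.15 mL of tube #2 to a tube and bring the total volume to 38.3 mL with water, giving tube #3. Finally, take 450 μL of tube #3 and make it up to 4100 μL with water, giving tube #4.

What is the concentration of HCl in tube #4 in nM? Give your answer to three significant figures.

Step 1: 8-fold → factor 8
Step 2: 0.38 mL + 13.3 mL = 13.68 mL total → factor 13.68/0.38 = 36
Step 3: 1.15 mL brought to 38.3 mL → factor 38.3/1.15 = 33.304
Step 4: 450 μL brought to 4100 μL → factor 4100/450 = 9.1111
Overall dilution factor = 8 × 36 × 33.304 × 9.1111 = 87391
Final = 0.100 M / 87391 = 1.144 × 10^-6 M = 1.14 × 10^3 nM

1.14 × 10^3 nM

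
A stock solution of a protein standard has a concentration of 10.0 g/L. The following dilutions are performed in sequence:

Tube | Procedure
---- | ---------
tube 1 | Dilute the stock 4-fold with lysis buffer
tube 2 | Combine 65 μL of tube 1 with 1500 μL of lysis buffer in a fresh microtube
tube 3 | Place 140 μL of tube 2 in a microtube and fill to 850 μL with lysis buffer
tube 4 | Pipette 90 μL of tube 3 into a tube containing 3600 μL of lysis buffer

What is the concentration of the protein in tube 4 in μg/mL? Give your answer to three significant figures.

Step 1: 4-fold → factor 4
Step 2: 65 μL + 1500 μL = 1565 μL total → factor 1565/65 = 24.077
Step 3: 140 μL brought to 850 μL → factor 850/140 = 6.0714
Step 4: 90 μL + 3600 μL = 3690 μL total → factor 3690/90 = 41
Overall dilution factor = 4 × 24.077 × 6.0714 × 41 = 23974
Final = 10.0 g/L / 23974 = 0.0004171 g/L = 0.417 μg/mL

0.417 μg/mL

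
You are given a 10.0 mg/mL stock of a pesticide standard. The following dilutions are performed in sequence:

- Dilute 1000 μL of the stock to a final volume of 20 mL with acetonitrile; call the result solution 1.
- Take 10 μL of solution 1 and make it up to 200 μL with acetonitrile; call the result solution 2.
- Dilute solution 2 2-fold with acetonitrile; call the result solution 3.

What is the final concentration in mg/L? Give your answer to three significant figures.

12.5 mg/L

Step 1: 1000 μL brought to 20 mL → factor 20000/1000 = 20
Step 2: 10 μL brought to 200 μL → factor 200/10 = 20
Step 3: 2-fold → factor 2
Overall dilution factor = 20 × 20 × 2 = 800
Final = 10.0 mg/mL / 800 = 0.01250 mg/mL = 12.5 mg/L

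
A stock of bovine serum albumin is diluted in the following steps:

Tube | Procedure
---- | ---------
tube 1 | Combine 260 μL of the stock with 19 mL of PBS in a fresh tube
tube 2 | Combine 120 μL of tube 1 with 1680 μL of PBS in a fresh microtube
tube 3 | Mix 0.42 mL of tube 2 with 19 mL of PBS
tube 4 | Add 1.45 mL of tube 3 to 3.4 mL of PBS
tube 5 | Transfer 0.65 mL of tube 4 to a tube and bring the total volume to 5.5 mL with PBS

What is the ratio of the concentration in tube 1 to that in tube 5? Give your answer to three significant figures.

Step 1: 260 μL + 19 mL = 19260 μL total → factor 19260/260 = 74.077
Step 2: 120 μL + 1680 μL = 1800 μL total → factor 1800/120 = 15
Step 3: 0.42 mL + 19 mL = 19.42 mL total → factor 19.42/0.42 = 46.238
Step 4: 1.45 mL + 3.4 mL = 4.85 mL total → factor 4.85/1.45 = 3.3448
Step 5: 0.65 mL brought to 5.5 mL → factor 5.5/0.65 = 8.4615
Dilution factor to tube 1 = 74.077; to tube 5 = 1.4541 × 10^6
[tube 1]/[tube 5] = (factor to tube 5)/(factor to tube 1) = 1.4541 × 10^6/74.077 = 1.96 × 10^4

1.96 × 10^4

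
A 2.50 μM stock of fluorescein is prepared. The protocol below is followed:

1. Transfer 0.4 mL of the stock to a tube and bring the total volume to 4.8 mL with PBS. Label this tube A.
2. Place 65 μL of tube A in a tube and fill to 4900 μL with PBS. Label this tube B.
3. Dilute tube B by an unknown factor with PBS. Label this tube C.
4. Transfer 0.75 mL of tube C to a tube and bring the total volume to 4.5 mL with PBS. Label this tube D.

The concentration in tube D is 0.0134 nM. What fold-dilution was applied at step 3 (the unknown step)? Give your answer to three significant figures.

Step 1: 0.4 mL brought to 4.8 mL → factor 4.8/0.4 = 12
Step 2: 65 μL brought to 4900 μL → factor 4900/65 = 75.385
Step 3: unknown factor x
Step 4: 0.75 mL brought to 4.5 mL → factor 4.5/0.75 = 6
Product of known-step factors = 5427.7
Overall factor = 2.50 μM / (0.0134 nM) = 1.8657 × 10^5
x = 1.8657 × 10^5 / 5427.7 = 34.4

34.4-fold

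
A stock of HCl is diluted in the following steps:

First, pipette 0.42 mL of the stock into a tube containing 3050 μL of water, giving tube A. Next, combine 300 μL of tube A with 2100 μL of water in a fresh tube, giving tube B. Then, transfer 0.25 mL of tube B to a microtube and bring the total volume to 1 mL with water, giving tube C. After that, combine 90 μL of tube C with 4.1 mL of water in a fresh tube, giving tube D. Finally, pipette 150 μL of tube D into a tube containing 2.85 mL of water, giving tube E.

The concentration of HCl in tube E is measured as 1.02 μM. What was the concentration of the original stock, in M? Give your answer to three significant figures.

Step 1: 0.42 mL + 3050 μL = 3.47 mL total → factor 3.47/0.42 = 8.2619
Step 2: 300 μL + 2100 μL = 2400 μL total → factor 2400/300 = 8
Step 3: 0.25 mL brought to 1 mL → factor 1/0.25 = 4
Step 4: 90 μL + 4.1 mL = 4190 μL total → factor 4190/90 = 46.556
Step 5: 150 μL + 2.85 mL = 3000 μL total → factor 3000/150 = 20
Overall dilution factor = 8.2619 × 8 × 4 × 46.556 × 20 = 2.4617 × 10^5
Stock = 1.02 μM × 2.4617 × 10^5 = 2.511 × 10^5 μM = 0.251 M

0.251 M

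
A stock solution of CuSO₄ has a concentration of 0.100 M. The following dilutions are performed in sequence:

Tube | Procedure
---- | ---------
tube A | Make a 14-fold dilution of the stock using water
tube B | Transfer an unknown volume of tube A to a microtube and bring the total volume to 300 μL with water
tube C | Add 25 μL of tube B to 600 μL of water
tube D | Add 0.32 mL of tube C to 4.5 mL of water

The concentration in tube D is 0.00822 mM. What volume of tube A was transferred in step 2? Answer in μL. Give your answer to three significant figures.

Step 1: 14-fold → factor 14
Step 2: v brought to 300 μL → factor = 300 μL/v
Step 3: 25 μL + 600 μL = 625 μL total → factor 625/25 = 25
Step 4: 0.32 mL + 4.5 mL = 4.82 mL total → factor 4.82/0.32 = 15.062
Product of known-step factors = 5271.9
Overall factor = 0.100 M / (0.00822 mM) = 12165
Step-2 factor = 12165 / 5271.9 = 2.3076
v = 300 μL / 2.3076 = 130 μL

130 μL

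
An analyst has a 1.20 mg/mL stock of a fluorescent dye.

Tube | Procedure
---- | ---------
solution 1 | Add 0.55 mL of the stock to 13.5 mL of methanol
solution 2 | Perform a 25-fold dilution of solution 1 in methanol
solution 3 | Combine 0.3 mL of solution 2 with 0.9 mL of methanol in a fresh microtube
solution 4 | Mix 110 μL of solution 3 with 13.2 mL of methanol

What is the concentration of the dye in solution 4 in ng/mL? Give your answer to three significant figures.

Step 1: 0.55 mL + 13.5 mL = 14.05 mL total → factor 14.05/0.55 = 25.545
Step 2: 25-fold → factor 25
Step 3: 0.3 mL + 0.9 mL = 1.2 mL total → factor 1.2/0.3 = 4
Step 4: 110 μL + 13.2 mL = 13310 μL total → factor 13310/110 = 121
Overall dilution factor = 25.545 × 25 × 4 × 121 = 3.091 × 10^5
Final = 1.20 mg/mL / 3.091 × 10^5 = 3.882 × 10^-6 mg/mL = 3.88 ng/mL

3.88 ng/mL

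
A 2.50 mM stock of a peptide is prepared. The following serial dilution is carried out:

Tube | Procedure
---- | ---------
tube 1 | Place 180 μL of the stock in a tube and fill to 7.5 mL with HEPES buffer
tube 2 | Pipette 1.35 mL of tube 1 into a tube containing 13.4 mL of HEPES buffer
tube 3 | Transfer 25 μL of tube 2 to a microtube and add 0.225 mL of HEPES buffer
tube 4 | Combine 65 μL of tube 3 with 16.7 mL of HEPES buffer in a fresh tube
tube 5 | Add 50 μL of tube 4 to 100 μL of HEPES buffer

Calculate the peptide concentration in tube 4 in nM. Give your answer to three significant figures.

Step 1: 180 μL brought to 7.5 mL → factor 7500/180 = 41.667
Step 2: 1.35 mL + 13.4 mL = 14.75 mL total → factor 14.75/1.35 = 10.926
Step 3: 25 μL + 0.225 mL = 250 μL total → factor 250/25 = 10
Step 4: 65 μL + 16.7 mL = 16765 μL total → factor 16765/65 = 257.92
Dilution factor through tube 4 = 41.667 × 10.926 × 10 × 257.92 = 1.1742 × 10^6
[tube 4] = 2.50 mM / 1.1742 × 10^6 = 2.129 × 10^-6 mM = 2.13 nM

2.13 nM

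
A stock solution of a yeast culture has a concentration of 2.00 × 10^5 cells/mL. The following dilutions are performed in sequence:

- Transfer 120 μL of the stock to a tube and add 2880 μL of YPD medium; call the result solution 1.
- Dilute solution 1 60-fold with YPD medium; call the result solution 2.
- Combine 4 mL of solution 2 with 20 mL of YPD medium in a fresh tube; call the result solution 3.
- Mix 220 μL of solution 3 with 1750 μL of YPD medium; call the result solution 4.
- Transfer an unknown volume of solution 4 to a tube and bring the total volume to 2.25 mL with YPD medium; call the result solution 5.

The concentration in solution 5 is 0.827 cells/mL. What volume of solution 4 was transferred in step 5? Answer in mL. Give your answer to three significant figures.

Step 1: 120 μL + 2880 μL = 3000 μL total → factor 3000/120 = 25
Step 2: 60-fold → factor 60
Step 3: 4 mL + 20 mL = 24 mL total → factor 24/4 = 6
Step 4: 220 μL + 1750 μL = 1970 μL total → factor 1970/220 = 8.9545
Step 5: v brought to 2.25 mL → factor = 2.25 mL/v
Product of known-step factors = 80591
Overall factor = 2.00 × 10^5 cells/mL / (0.827 cells/mL) = 2.4184 × 10^5
Step-5 factor = 2.4184 × 10^5 / 80591 = 3.0008
v = 2.25 mL / 3.0008 = 0.750 mL

0.750 mL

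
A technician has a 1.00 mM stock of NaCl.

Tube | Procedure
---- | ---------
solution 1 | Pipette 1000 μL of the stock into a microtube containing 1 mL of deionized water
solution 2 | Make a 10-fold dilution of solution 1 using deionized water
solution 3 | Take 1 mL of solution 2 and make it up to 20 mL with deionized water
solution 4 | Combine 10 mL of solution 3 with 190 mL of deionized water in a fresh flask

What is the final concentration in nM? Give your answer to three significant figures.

125 nM

Step 1: 1000 μL + 1 mL = 2000 μL total → factor 2000/1000 = 2
Step 2: 10-fold → factor 10
Step 3: 1 mL brought to 20 mL → factor 20/1 = 20
Step 4: 10 mL + 190 mL = 200 mL total → factor 200/10 = 20
Overall dilution factor = 2 × 10 × 20 × 20 = 8000
Final = 1.00 mM / 8000 = 0.0001250 mM = 125 nM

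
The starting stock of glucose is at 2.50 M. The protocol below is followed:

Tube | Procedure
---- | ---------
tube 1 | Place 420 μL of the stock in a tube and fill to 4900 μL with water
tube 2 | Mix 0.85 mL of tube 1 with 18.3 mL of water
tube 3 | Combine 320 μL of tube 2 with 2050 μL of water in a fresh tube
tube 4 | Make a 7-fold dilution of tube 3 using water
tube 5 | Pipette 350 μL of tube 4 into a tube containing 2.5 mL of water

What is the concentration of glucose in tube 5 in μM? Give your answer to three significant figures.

Step 1: 420 μL brought to 4900 μL → factor 4900/420 = 11.667
Step 2: 0.85 mL + 18.3 mL = 19.15 mL total → factor 19.15/0.85 = 22.529
Step 3: 320 μL + 2050 μL = 2370 μL total → factor 2370/320 = 7.4062
Step 4: 7-fold → factor 7
Step 5: 350 μL + 2.5 mL = 2850 μL total → factor 2850/350 = 8.1429
Overall dilution factor = 11.667 × 22.529 × 7.4062 × 7 × 8.1429 = 1.1096 × 10^5
Final = 2.50 M / 1.1096 × 10^5 = 2.253 × 10^-5 M = 22.5 μM

22.5 μM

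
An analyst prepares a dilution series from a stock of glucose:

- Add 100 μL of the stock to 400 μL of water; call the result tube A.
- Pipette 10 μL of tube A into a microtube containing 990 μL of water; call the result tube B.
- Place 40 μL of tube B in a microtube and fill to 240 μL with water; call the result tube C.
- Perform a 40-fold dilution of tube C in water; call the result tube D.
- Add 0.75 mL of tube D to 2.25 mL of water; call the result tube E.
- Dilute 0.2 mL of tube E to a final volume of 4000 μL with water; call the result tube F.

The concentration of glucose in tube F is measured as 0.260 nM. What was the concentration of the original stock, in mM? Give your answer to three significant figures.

Step 1: 100 μL + 400 μL = 500 μL total → factor 500/100 = 5
Step 2: 10 μL + 990 μL = 1000 μL total → factor 1000/10 = 100
Step 3: 40 μL brought to 240 μL → factor 240/40 = 6
Step 4: 40-fold → factor 40
Step 5: 0.75 mL + 2.25 mL = 3 mL total → factor 3/0.75 = 4
Step 6: 0.2 mL brought to 4000 μL → factor 4/0.2 = 20
Overall dilution factor = 5 × 100 × 6 × 40 × 4 × 20 = 9.6 × 10^6
Stock = 0.260 nM × 9.6 × 10^6 = 2.496 × 10^6 nM = 2.50 mM

2.50 mM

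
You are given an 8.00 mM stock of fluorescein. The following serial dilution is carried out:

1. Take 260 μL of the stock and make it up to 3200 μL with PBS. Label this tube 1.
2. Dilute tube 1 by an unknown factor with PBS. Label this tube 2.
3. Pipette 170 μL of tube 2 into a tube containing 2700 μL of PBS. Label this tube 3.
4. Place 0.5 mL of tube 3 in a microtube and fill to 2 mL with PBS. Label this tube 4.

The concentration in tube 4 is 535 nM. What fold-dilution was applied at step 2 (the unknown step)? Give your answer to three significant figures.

18.0-fold

Step 1: 260 μL brought to 3200 μL → factor 3200/260 = 12.308
Step 2: unknown factor x
Step 3: 170 μL + 2700 μL = 2870 μL total → factor 2870/170 = 16.882
Step 4: 0.5 mL brought to 2 mL → factor 2/0.5 = 4
Product of known-step factors = 831.13
Overall factor = 8.00 mM / (535 nM) = 14953
x = 14953 / 831.13 = 18.0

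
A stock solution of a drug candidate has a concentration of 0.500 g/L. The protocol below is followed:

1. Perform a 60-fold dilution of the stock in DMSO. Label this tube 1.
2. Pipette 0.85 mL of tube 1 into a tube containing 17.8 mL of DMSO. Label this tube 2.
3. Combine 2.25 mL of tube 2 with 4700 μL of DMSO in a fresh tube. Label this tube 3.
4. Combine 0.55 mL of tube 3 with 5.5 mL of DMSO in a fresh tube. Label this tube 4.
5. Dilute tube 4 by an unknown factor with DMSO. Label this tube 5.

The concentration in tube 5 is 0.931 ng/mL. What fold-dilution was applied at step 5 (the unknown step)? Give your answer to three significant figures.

Step 1: 60-fold → factor 60
Step 2: 0.85 mL + 17.8 mL = 18.65 mL total → factor 18.65/0.85 = 21.941
Step 3: 2.25 mL + 4700 μL = 6.95 mL total → factor 6.95/2.25 = 3.0889
Step 4: 0.55 mL + 5.5 mL = 6.05 mL total → factor 6.05/0.55 = 11
Step 5: unknown factor x
Product of known-step factors = 44731
Overall factor = 0.500 g/L / (0.931 ng/mL) = 5.3706 × 10^5
x = 5.3706 × 10^5 / 44731 = 12.0

12.0-fold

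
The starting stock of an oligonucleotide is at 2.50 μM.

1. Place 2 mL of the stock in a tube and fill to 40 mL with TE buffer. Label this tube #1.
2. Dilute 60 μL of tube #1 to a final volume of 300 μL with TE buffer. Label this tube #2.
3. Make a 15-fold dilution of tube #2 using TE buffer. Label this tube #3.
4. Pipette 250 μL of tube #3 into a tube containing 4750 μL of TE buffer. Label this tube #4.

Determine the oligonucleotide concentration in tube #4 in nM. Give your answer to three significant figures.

0.0833 nM

Step 1: 2 mL brought to 40 mL → factor 40/2 = 20
Step 2: 60 μL brought to 300 μL → factor 300/60 = 5
Step 3: 15-fold → factor 15
Step 4: 250 μL + 4750 μL = 5000 μL total → factor 5000/250 = 20
Overall dilution factor = 20 × 5 × 15 × 20 = 30000
Final = 2.50 μM / 30000 = 8.333 × 10^-5 μM = 0.0833 nM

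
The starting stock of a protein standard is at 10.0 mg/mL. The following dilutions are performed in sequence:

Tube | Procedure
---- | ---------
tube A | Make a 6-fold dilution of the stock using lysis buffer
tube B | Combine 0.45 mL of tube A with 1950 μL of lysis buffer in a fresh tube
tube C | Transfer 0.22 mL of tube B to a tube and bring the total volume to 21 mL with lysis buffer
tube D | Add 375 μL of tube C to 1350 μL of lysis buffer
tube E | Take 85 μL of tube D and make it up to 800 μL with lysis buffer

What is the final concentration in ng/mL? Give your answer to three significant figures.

75.6 ng/mL

Step 1: 6-fold → factor 6
Step 2: 0.45 mL + 1950 μL = 2.4 mL total → factor 2.4/0.45 = 5.3333
Step 3: 0.22 mL brought to 21 mL → factor 21/0.22 = 95.455
Step 4: 375 μL + 1350 μL = 1725 μL total → factor 1725/375 = 4.6
Step 5: 85 μL brought to 800 μL → factor 800/85 = 9.4118
Overall dilution factor = 6 × 5.3333 × 95.455 × 4.6 × 9.4118 = 1.3224 × 10^5
Final = 10.0 mg/mL / 1.3224 × 10^5 = 7.562 × 10^-5 mg/mL = 75.6 ng/mL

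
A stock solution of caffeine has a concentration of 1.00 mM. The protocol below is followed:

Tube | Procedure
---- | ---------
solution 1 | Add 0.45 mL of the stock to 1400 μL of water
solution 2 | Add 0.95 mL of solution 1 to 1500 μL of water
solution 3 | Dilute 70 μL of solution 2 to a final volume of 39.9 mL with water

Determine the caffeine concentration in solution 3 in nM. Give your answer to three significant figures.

165 nM

Step 1: 0.45 mL + 1400 μL = 1.85 mL total → factor 1.85/0.45 = 4.1111
Step 2: 0.95 mL + 1500 μL = 2.45 mL total → factor 2.45/0.95 = 2.5789
Step 3: 70 μL brought to 39.9 mL → factor 39900/70 = 570
Overall dilution factor = 4.1111 × 2.5789 × 570 = 6043.3
Final = 1.00 mM / 6043.3 = 0.0001655 mM = 165 nM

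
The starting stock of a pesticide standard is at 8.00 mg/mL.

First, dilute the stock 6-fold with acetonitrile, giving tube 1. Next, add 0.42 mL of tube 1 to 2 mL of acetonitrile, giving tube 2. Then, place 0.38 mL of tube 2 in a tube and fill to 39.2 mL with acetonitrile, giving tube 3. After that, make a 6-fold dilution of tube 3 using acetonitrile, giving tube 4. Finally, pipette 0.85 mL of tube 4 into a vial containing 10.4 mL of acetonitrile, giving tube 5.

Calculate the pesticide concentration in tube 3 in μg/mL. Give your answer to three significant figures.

2.24 μg/mL

Step 1: 6-fold → factor 6
Step 2: 0.42 mL + 2 mL = 2.42 mL total → factor 2.42/0.42 = 5.7619
Step 3: 0.38 mL brought to 39.2 mL → factor 39.2/0.38 = 103.16
Dilution factor through tube 3 = 6 × 5.7619 × 103.16 = 3566.3
[tube 3] = 8.00 mg/mL / 3566.3 = 0.002243 mg/mL = 2.24 μg/mL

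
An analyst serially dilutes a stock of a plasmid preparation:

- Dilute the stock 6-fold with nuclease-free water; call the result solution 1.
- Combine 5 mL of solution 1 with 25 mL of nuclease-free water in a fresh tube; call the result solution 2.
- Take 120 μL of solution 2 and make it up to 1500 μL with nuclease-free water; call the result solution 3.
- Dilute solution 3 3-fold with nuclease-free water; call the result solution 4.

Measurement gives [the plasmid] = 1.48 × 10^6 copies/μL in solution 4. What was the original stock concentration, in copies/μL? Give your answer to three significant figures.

2.00 × 10^9 copies/μL

Step 1: 6-fold → factor 6
Step 2: 5 mL + 25 mL = 30 mL total → factor 30/5 = 6
Step 3: 120 μL brought to 1500 μL → factor 1500/120 = 12.5
Step 4: 3-fold → factor 3
Overall dilution factor = 6 × 6 × 12.5 × 3 = 1350
Stock = 1.48 × 10^6 copies/μL × 1350 = 2.00 × 10^9 copies/μL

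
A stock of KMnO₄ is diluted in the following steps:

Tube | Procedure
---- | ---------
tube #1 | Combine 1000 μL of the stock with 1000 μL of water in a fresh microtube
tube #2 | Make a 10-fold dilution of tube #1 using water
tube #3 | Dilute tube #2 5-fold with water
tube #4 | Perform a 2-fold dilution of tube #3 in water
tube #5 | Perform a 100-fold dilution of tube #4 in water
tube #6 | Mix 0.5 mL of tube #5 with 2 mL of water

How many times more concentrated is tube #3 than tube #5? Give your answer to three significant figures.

Step 1: 1000 μL + 1000 μL = 2000 μL total → factor 2000/1000 = 2
Step 2: 10-fold → factor 10
Step 3: 5-fold → factor 5
Step 4: 2-fold → factor 2
Step 5: 100-fold → factor 100
Dilution factor to tube #3 = 100; to tube #5 = 20000
[tube #3]/[tube #5] = (factor to tube #5)/(factor to tube #3) = 20000/100 = 200

200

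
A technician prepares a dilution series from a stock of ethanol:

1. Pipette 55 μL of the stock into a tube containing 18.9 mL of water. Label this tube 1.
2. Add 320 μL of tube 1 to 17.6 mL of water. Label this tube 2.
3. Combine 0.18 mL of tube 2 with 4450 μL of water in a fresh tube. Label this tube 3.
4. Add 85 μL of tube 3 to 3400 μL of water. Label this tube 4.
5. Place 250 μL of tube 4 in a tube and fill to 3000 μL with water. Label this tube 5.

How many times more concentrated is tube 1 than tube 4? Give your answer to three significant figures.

5.91 × 10^4

Step 1: 55 μL + 18.9 mL = 18955 μL total → factor 18955/55 = 344.64
Step 2: 320 μL + 17.6 mL = 17920 μL total → factor 17920/320 = 56
Step 3: 0.18 mL + 4450 μL = 4.63 mL total → factor 4.63/0.18 = 25.722
Step 4: 85 μL + 3400 μL = 3485 μL total → factor 3485/85 = 41
Dilution factor to tube 1 = 344.64; to tube 4 = 2.0354 × 10^7
[tube 1]/[tube 4] = (factor to tube 4)/(factor to tube 1) = 2.0354 × 10^7/344.64 = 5.91 × 10^4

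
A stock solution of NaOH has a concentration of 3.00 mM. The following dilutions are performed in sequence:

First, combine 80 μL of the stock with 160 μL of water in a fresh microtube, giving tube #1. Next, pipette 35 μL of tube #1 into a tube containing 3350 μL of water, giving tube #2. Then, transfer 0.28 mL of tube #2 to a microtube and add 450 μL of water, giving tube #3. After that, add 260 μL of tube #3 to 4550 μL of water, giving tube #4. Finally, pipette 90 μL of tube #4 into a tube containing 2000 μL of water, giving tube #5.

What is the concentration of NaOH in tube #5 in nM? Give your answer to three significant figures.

9.23 nM

Step 1: 80 μL + 160 μL = 240 μL total → factor 240/80 = 3
Step 2: 35 μL + 3350 μL = 3385 μL total → factor 3385/35 = 96.714
Step 3: 0.28 mL + 450 μL = 0.73 mL total → factor 0.73/0.28 = 2.6071
Step 4: 260 μL + 4550 μL = 4810 μL total → factor 4810/260 = 18.5
Step 5: 90 μL + 2000 μL = 2090 μL total → factor 2090/90 = 23.222
Overall dilution factor = 3 × 96.714 × 2.6071 × 18.5 × 23.222 = 3.2498 × 10^5
Final = 3.00 mM / 3.2498 × 10^5 = 9.231 × 10^-6 mM = 9.23 nM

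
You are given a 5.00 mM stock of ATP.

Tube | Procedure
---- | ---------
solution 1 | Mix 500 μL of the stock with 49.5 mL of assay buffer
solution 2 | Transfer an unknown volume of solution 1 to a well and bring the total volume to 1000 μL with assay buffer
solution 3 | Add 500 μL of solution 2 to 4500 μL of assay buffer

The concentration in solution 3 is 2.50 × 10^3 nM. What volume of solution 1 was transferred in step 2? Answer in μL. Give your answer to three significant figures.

Step 1: 500 μL + 49.5 mL = 50000 μL total → factor 50000/500 = 100
Step 2: v brought to 1000 μL → factor = 1000 μL/v
Step 3: 500 μL + 4500 μL = 5000 μL total → factor 5000/500 = 10
Product of known-step factors = 1000
Overall factor = 5.00 mM / (2.50 × 10^3 nM) = 2000
Step-2 factor = 2000 / 1000 = 2
v = 1000 μL / 2 = 500 μL

500 μL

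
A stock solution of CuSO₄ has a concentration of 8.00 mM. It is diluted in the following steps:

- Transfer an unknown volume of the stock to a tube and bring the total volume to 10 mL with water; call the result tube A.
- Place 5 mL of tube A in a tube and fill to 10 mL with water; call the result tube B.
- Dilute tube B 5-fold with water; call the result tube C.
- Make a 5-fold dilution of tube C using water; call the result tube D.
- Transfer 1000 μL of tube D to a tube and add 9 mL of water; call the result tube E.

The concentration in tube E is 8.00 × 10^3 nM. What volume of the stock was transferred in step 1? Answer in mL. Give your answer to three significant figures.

Step 1: v brought to 10 mL → factor = 10 mL/v
Step 2: 5 mL brought to 10 mL → factor 10/5 = 2
Step 3: 5-fold → factor 5
Step 4: 5-fold → factor 5
Step 5: 1000 μL + 9 mL = 10000 μL total → factor 10000/1000 = 10
Product of known-step factors = 500
Overall factor = 8.00 mM / (8.00 × 10^3 nM) = 1000
Step-1 factor = 1000 / 500 = 2
v = 10 mL / 2 = 5.00 mL

5.00 mL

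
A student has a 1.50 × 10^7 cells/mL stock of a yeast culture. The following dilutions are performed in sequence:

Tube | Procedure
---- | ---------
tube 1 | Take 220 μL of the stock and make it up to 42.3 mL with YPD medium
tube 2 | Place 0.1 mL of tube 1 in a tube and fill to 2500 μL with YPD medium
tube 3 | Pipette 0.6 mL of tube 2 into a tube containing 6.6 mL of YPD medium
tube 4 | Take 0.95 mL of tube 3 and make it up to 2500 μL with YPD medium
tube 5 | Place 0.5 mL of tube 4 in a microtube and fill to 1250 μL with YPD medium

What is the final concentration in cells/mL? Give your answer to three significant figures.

Step 1: 220 μL brought to 42.3 mL → factor 42300/220 = 192.27
Step 2: 0.1 mL brought to 2500 μL → factor 2.5/0.1 = 25
Step 3: 0.6 mL + 6.6 mL = 7.2 mL total → factor 7.2/0.6 = 12
Step 4: 0.95 mL brought to 2500 μL → factor 2.5/0.95 = 2.6316
Step 5: 0.5 mL brought to 1250 μL → factor 1.25/0.5 = 2.5
Overall dilution factor = 192.27 × 25 × 12 × 2.6316 × 2.5 = 3.7949 × 10^5
Final = 1.50 × 10^7 cells/mL / 3.7949 × 10^5 = 39.5 cells/mL

39.5 cells/mL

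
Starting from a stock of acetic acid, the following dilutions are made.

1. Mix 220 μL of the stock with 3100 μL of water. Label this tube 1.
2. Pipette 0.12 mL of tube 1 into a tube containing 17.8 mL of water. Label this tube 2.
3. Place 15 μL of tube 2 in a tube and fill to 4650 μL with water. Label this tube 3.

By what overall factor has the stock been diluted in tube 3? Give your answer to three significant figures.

6.99 × 10^5

Step 1: 220 μL + 3100 μL = 3320 μL total → factor 3320/220 = 15.091
Step 2: 0.12 mL + 17.8 mL = 17.92 mL total → factor 17.92/0.12 = 149.33
Step 3: 15 μL brought to 4650 μL → factor 4650/15 = 310
Overall dilution factor = 15.091 × 149.33 × 310 = 6.9861 × 10^5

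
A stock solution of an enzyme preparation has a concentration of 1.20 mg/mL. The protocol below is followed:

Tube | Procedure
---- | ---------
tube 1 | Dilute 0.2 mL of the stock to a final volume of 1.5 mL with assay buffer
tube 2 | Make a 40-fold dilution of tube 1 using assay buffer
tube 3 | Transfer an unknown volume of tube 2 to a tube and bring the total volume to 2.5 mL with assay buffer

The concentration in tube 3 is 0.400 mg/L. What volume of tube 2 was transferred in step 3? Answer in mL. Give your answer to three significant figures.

0.250 mL

Step 1: 0.2 mL brought to 1.5 mL → factor 1.5/0.2 = 7.5
Step 2: 40-fold → factor 40
Step 3: v brought to 2.5 mL → factor = 2.5 mL/v
Product of known-step factors = 300
Overall factor = 1.20 mg/mL / (0.400 mg/L) = 3000
Step-3 factor = 3000 / 300 = 10
v = 2.5 mL / 10 = 0.250 mL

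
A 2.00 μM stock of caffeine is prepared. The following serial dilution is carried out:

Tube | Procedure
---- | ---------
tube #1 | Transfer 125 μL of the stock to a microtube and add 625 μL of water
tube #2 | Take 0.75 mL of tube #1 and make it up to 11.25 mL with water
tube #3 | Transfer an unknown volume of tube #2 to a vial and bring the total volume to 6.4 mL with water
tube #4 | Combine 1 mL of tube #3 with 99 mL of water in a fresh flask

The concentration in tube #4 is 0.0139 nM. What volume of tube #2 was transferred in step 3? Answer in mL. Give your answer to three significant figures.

0.400 mL

Step 1: 125 μL + 625 μL = 750 μL total → factor 750/125 = 6
Step 2: 0.75 mL brought to 11.25 mL → factor 11.25/0.75 = 15
Step 3: v brought to 6.4 mL → factor = 6.4 mL/v
Step 4: 1 mL + 99 mL = 100 mL total → factor 100/1 = 100
Product of known-step factors = 9000
Overall factor = 2.00 μM / (0.0139 nM) = 1.4388 × 10^5
Step-3 factor = 1.4388 × 10^5 / 9000 = 15.987
v = 6.4 mL / 15.987 = 0.400 mL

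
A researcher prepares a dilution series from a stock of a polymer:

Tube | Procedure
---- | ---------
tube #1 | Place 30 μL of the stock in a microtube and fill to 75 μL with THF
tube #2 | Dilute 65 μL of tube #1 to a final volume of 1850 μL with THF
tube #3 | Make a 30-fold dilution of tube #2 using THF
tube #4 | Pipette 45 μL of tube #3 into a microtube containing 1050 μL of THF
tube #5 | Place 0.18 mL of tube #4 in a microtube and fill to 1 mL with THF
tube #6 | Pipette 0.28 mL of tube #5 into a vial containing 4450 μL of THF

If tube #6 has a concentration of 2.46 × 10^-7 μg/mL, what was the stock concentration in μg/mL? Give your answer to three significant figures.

Step 1: 30 μL brought to 75 μL → factor 75/30 = 2.5
Step 2: 65 μL brought to 1850 μL → factor 1850/65 = 28.462
Step 3: 30-fold → factor 30
Step 4: 45 μL + 1050 μL = 1095 μL total → factor 1095/45 = 24.333
Step 5: 0.18 mL brought to 1 mL → factor 1/0.18 = 5.5556
Step 6: 0.28 mL + 4450 μL = 4.73 mL total → factor 4.73/0.28 = 16.893
Overall dilution factor = 2.5 × 28.462 × 30 × 24.333 × 5.5556 × 16.893 = 4.8747 × 10^6
Stock = 2.46 × 10^-7 μg/mL × 4.8747 × 10^6 = 1.20 μg/mL

1.20 μg/mL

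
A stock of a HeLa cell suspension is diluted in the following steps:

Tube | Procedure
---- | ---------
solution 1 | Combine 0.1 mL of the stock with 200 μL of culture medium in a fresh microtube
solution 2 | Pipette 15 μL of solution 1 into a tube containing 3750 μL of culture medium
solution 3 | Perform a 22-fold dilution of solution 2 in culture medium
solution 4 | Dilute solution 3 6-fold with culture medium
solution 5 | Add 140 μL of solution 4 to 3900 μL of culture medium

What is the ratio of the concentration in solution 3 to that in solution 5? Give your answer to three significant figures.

173

Step 1: 0.1 mL + 200 μL = 0.3 mL total → factor 0.3/0.1 = 3
Step 2: 15 μL + 3750 μL = 3765 μL total → factor 3765/15 = 251
Step 3: 22-fold → factor 22
Step 4: 6-fold → factor 6
Step 5: 140 μL + 3900 μL = 4040 μL total → factor 4040/140 = 28.857
Dilution factor to solution 3 = 16566; to solution 5 = 2.8683 × 10^6
[solution 3]/[solution 5] = (factor to solution 5)/(factor to solution 3) = 2.8683 × 10^6/16566 = 173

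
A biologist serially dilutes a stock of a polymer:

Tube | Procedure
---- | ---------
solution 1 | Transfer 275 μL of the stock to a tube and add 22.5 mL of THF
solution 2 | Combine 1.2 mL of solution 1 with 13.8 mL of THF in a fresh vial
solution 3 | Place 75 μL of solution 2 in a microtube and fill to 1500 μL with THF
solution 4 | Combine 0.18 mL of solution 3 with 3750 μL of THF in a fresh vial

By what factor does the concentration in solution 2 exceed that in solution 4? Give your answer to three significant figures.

Step 1: 275 μL + 22.5 mL = 22775 μL total → factor 22775/275 = 82.818
Step 2: 1.2 mL + 13.8 mL = 15 mL total → factor 15/1.2 = 12.5
Step 3: 75 μL brought to 1500 μL → factor 1500/75 = 20
Step 4: 0.18 mL + 3750 μL = 3.93 mL total → factor 3.93/0.18 = 21.833
Dilution factor to solution 2 = 1035.2; to solution 4 = 4.5205 × 10^5
[solution 2]/[solution 4] = (factor to solution 4)/(factor to solution 2) = 4.5205 × 10^5/1035.2 = 437

437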